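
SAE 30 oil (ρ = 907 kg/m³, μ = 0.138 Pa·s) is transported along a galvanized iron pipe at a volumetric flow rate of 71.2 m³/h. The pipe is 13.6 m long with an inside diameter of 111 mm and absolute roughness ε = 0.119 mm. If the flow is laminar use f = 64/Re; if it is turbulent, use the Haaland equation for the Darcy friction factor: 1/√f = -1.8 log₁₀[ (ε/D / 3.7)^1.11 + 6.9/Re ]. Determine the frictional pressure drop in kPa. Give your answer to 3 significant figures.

Q = 71.2 m³/h = 71.2/3600 = 0.01978 m³/s.
Cross-sectional area A = πD²/4 = π(0.111)²/4 = 0.009677 m²; mean velocity V = Q/A = 0.01978/0.009677 = 2.044 m/s.
Reynolds number Re = ρVD/μ = 907 · 2.044 · 0.111 / 0.138 = 1491.
Re < 2300 → laminar flow, so f = 64/Re = 64/1491 = 0.04292 (the turbulent correlation is not needed).
Darcy-Weisbach: ΔP = f(L/D)(ρV²/2) = 0.04292·(13.6/0.111)·(907·2.044²/2) = 0.04292·122.5·1894 = 9962 Pa.
ΔP = 9962 Pa = 9.96 kPa.

ΔP ≈ 9.96 kPa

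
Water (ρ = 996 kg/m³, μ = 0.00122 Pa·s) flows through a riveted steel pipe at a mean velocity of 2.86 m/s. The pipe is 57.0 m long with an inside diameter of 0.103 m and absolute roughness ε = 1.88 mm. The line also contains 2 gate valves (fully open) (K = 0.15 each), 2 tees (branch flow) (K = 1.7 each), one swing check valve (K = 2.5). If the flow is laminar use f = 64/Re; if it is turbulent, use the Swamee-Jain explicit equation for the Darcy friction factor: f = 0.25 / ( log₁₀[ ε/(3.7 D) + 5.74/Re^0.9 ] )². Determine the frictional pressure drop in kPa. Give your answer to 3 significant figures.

ΔP ≈ 132 kPa

Reynolds number Re = ρVD/μ = 996 · 2.86 · 0.103 / 0.00122 = 2.405e+05.
Re > 4000 → turbulent. Relative roughness ε/D = 0.00188/0.103 = 0.0183. Swamee-Jain: f = 0.25/(log₁₀[0.0183/3.7 + 5.74/2.405e+05^0.9])² = 0.25/(log₁₀[0.00493 + 8.24e-05])² = 0.25/(-2.3)² = 0.04727.
Total minor-loss coefficient ΣK = 2·0.15 + 2·1.7 + 1·2.5 = 6.2.
ΔP = [f·L/D + ΣK]·(ρV²/2) = [0.04727·57/0.103 + 6.2]·(996·2.86²/2) = [26.16 + 6.2]·4073 = 1.318e+05 Pa.
ΔP = 1.318e+05 Pa = 132 kPa.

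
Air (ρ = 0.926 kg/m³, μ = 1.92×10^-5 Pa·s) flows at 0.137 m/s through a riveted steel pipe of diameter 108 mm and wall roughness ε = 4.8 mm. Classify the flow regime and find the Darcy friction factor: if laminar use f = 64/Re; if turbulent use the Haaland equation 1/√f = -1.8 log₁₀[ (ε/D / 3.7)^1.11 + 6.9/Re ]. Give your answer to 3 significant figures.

f ≈ 0.0897

Re = ρVD/μ = 0.926·0.137·0.108/1.92e-05 = 713.6.
Re < 2300 → laminar, so f = 64/Re = 0.08969 (roughness is irrelevant in laminar flow).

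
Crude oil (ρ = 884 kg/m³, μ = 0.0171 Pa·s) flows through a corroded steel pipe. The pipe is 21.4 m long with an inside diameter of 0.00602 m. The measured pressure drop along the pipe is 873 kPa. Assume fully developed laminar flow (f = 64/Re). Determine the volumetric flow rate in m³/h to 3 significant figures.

For laminar flow, f = 64/Re with Re = ρVD/μ, so Darcy-Weisbach reduces to ΔP = 32μLV/D². Solving for V: V = ΔP·D²/(32μL) = 8.73e+05·(0.00602)²/(32·0.0171·21.4) = 2.702 m/s.
Check: Re = ρVD/μ = 884·2.702·0.00602/0.0171 = 840.8 < 2300, so the laminar assumption holds.
Q = V·A = 2.702·(π/4·0.00602²) = 7.69e-05 m³/s = 0.277 m³/h.

Q ≈ 0.277 m³/h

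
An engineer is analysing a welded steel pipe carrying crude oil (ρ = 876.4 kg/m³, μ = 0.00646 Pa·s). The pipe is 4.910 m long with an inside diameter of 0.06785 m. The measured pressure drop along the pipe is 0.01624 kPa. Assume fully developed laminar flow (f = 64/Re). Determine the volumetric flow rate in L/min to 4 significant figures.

Q ≈ 15.98 L/min

For laminar flow, f = 64/Re with Re = ρVD/μ, so Darcy-Weisbach reduces to ΔP = 32μLV/D². Solving for V: V = ΔP·D²/(32μL) = 16.24·(0.06785)²/(32·0.00646·4.91) = 0.07366 m/s.
Check: Re = ρVD/μ = 876.4·0.07366·0.06785/0.00646 = 678 < 2300, so the laminar assumption holds.
Q = V·A = 0.07366·(π/4·0.06785²) = 0.0002663 m³/s = 15.98 L/min.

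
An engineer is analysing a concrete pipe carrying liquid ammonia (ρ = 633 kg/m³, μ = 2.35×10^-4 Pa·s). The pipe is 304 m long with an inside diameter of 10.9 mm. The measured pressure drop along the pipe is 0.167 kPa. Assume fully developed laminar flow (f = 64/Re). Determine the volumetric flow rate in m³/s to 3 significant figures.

Q ≈ 8.10×10^-7 m³/s

For laminar flow, f = 64/Re with Re = ρVD/μ, so Darcy-Weisbach reduces to ΔP = 32μLV/D². Solving for V: V = ΔP·D²/(32μL) = 167·(0.0109)²/(32·0.000235·304) = 0.008679 m/s.
Check: Re = ρVD/μ = 633·0.008679·0.0109/0.000235 = 254.8 < 2300, so the laminar assumption holds.
Q = V·A = 0.008679·(π/4·0.0109²) = 8.099e-07 m³/s = 8.10×10^-7 m³/s.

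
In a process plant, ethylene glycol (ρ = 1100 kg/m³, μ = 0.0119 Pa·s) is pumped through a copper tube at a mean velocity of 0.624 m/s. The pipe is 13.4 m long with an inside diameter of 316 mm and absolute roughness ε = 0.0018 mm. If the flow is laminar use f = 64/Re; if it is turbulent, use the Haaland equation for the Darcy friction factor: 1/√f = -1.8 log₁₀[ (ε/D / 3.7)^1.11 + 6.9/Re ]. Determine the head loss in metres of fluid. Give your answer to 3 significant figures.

Reynolds number Re = ρVD/μ = 1100 · 0.624 · 0.316 / 0.0119 = 1.823e+04.
Re > 4000 → turbulent. Relative roughness ε/D = 1.8e-06/0.316 = 5.7e-06. Haaland: 1/√f = -1.8 log₁₀[(5.7e-06/3.7)^1.11 + 6.9/1.823e+04] = -1.8 log₁₀[3.53e-07 + 0.000379] = 6.159, so f = 0.02637.
Darcy-Weisbach: ΔP = f(L/D)(ρV²/2) = 0.02637·(13.4/0.316)·(1100·0.624²/2) = 0.02637·42.41·214.2 = 239.4 Pa.
Head loss h_f = ΔP/(ρg) = 239.4/(1100·9.81) = 0.0222 m.

h_f ≈ 0.0222 m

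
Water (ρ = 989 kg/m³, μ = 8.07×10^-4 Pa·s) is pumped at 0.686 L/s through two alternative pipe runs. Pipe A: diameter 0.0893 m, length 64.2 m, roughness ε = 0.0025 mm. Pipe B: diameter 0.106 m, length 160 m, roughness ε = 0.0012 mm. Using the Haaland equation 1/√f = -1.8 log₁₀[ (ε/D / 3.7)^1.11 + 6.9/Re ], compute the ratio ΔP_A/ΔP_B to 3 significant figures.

Pipe A: V = Q/A = 0.000686/0.006263 = 0.1095 m/s; Re = 1.199e+04; ε/D = 2.8e-05; Haaland → f = 0.02943; ΔP_A = f(L/D)(ρV²/2) = 125.5 Pa.
Pipe B: V = Q/A = 0.000686/0.008825 = 0.07774 m/s; Re = 1.01e+04; ε/D = 1.13e-05; Haaland → f = 0.03081; ΔP_B = f(L/D)(ρV²/2) = 139 Pa.
ΔP_A/ΔP_B = 125.5/139 = 0.903.

ΔP_A/ΔP_B ≈ 0.903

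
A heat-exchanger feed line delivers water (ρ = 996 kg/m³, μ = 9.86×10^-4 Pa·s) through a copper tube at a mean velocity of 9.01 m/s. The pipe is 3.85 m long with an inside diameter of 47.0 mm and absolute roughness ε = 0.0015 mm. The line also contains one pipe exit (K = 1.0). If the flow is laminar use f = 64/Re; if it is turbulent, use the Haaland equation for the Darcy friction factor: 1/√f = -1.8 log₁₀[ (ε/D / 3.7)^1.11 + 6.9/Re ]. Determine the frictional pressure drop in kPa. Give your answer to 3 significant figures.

Reynolds number Re = ρVD/μ = 996 · 9.01 · 0.047 / 0.000986 = 4.278e+05.
Re > 4000 → turbulent. Relative roughness ε/D = 1.5e-06/0.047 = 3.19e-05. Haaland: 1/√f = -1.8 log₁₀[(3.19e-05/3.7)^1.11 + 6.9/4.278e+05] = -1.8 log₁₀[2.39e-06 + 1.61e-05] = 8.518, so f = 0.01378.
Total minor-loss coefficient ΣK = 1·1 = 1.
ΔP = [f·L/D + ΣK]·(ρV²/2) = [0.01378·3.85/0.047 + 1]·(996·9.01²/2) = [1.129 + 1]·4.043e+04 = 8.607e+04 Pa.
ΔP = 8.607e+04 Pa = 86.1 kPa.

ΔP ≈ 86.1 kPa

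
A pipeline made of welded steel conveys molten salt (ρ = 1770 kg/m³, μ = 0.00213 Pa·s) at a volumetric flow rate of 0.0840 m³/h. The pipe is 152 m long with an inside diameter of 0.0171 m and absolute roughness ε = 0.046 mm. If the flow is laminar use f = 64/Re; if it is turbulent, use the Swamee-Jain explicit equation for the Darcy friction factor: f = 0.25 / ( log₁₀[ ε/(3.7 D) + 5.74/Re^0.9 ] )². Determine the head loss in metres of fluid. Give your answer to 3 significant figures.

h_f ≈ 0.207 m

Q = 0.0840 m³/h = 0.0840/3600 = 2.333e-05 m³/s.
Cross-sectional area A = πD²/4 = π(0.0171)²/4 = 0.0002297 m²; mean velocity V = Q/A = 2.333e-05/0.0002297 = 0.1016 m/s.
Reynolds number Re = ρVD/μ = 1770 · 0.1016 · 0.0171 / 0.00213 = 1444.
Re < 2300 → laminar flow, so f = 64/Re = 64/1444 = 0.04433 (the turbulent correlation is not needed).
Darcy-Weisbach: ΔP = f(L/D)(ρV²/2) = 0.04433·(152/0.0171)·(1770·0.1016²/2) = 0.04433·8889·9.136 = 3600 Pa.
Head loss h_f = ΔP/(ρg) = 3600/(1770·9.81) = 0.207 m.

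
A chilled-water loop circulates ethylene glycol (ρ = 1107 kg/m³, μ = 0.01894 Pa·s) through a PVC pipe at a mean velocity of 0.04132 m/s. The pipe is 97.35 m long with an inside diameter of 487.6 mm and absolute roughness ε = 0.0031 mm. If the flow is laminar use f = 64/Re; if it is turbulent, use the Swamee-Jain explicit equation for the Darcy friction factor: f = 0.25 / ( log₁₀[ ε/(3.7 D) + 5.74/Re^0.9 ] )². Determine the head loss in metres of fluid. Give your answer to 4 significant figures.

h_f ≈ 9.442×10^-4 m

Reynolds number Re = ρVD/μ = 1107 · 0.04132 · 0.4876 / 0.0189 = 1178.
Re < 2300 → laminar flow, so f = 64/Re = 64/1178 = 0.05435 (the turbulent correlation is not needed).
Darcy-Weisbach: ΔP = f(L/D)(ρV²/2) = 0.05435·(97.35/0.4876)·(1107·0.04132²/2) = 0.05435·199.7·0.945 = 10.25 Pa.
Head loss h_f = ΔP/(ρg) = 10.25/(1107·9.81) = 9.442×10^-4 m.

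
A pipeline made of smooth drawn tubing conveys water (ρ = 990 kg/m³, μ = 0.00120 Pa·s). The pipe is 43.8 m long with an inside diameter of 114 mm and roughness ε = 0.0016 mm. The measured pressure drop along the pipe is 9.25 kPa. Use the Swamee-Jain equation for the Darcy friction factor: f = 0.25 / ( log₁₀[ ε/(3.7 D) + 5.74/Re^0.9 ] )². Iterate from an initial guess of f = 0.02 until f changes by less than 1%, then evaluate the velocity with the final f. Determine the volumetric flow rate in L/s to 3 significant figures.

Rearranging Darcy-Weisbach: V = √(2·ΔP·D/(f·L·ρ)). With ε/D = 1.6e-06/0.114 = 1.4e-05, iterate starting from f = 0.02:
  f = 0.02 → V = √(2·9250·0.114/(0.02·43.8·990)) = 1.559 m/s; Re = ρVD/μ = 1.467e+05; f → 0.01662
  f = 0.01662 → V = 1.711 m/s; Re = 1.609e+05; f → 0.01633
  f = 0.01633 → V = 1.726 m/s; Re = 1.623e+05; f → 0.0163
Converged (Δf/f < 1%). With the final f = 0.0163: V = √(2·9250·0.114/(0.0163·43.8·990)) = 1.728 m/s.
Q = V·A = 1.728·(π/4·0.114²) = 0.01763 m³/s = 17.6 L/s.

Q ≈ 17.6 L/s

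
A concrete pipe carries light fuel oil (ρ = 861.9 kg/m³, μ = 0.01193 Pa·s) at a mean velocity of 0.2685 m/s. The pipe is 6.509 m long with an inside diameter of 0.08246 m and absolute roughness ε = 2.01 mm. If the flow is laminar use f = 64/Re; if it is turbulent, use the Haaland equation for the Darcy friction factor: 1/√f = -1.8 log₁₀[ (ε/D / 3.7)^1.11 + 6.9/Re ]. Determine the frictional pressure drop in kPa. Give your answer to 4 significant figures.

Reynolds number Re = ρVD/μ = 861.9 · 0.2685 · 0.08246 / 0.0119 = 1600.
Re < 2300 → laminar flow, so f = 64/Re = 64/1600 = 0.04001 (the turbulent correlation is not needed).
Darcy-Weisbach: ΔP = f(L/D)(ρV²/2) = 0.04001·(6.509/0.08246)·(861.9·0.2685²/2) = 0.04001·78.94·31.07 = 98.12 Pa.
ΔP = 98.12 Pa = 0.09812 kPa.

ΔP ≈ 0.09812 kPa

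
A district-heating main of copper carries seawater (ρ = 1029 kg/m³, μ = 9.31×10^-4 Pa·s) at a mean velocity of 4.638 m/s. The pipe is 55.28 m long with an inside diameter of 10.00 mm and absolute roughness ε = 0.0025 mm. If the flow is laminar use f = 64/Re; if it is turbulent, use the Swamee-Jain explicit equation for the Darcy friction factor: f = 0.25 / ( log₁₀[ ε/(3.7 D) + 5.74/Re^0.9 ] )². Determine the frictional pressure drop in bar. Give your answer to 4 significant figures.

Reynolds number Re = ρVD/μ = 1029 · 4.638 · 0.01 / 0.000931 = 5.126e+04.
Re > 4000 → turbulent. Relative roughness ε/D = 2.5e-06/0.01 = 0.00025. Swamee-Jain: f = 0.25/(log₁₀[0.00025/3.7 + 5.74/5.126e+04^0.9])² = 0.25/(log₁₀[6.76e-05 + 0.000331])² = 0.25/(-3.399)² = 0.02164.
Darcy-Weisbach: ΔP = f(L/D)(ρV²/2) = 0.02164·(55.28/0.01)·(1029·4.638²/2) = 0.02164·5528·1.107e+04 = 1.324e+06 Pa.
ΔP = 1.324e+06 Pa = 13.24 bar.

ΔP ≈ 13.24 bar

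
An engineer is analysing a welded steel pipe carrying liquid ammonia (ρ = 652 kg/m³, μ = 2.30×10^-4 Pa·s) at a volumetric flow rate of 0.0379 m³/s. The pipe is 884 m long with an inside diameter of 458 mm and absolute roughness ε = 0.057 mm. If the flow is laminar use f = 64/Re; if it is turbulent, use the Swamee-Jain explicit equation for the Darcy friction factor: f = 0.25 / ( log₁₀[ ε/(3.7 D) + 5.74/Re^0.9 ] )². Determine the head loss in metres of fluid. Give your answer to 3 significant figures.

Cross-sectional area A = πD²/4 = π(0.458)²/4 = 0.1647 m²; mean velocity V = Q/A = 0.0379/0.1647 = 0.23 m/s.
Reynolds number Re = ρVD/μ = 652 · 0.23 · 0.458 / 0.00023 = 2.987e+05.
Re > 4000 → turbulent. Relative roughness ε/D = 5.7e-05/0.458 = 0.000124. Swamee-Jain: f = 0.25/(log₁₀[0.000124/3.7 + 5.74/2.987e+05^0.9])² = 0.25/(log₁₀[3.36e-05 + 6.78e-05])² = 0.25/(-3.994)² = 0.01567.
Darcy-Weisbach: ΔP = f(L/D)(ρV²/2) = 0.01567·(884/0.458)·(652·0.23²/2) = 0.01567·1930·17.25 = 521.9 Pa.
Head loss h_f = ΔP/(ρg) = 521.9/(652·9.81) = 0.0816 m.

h_f ≈ 0.0816 m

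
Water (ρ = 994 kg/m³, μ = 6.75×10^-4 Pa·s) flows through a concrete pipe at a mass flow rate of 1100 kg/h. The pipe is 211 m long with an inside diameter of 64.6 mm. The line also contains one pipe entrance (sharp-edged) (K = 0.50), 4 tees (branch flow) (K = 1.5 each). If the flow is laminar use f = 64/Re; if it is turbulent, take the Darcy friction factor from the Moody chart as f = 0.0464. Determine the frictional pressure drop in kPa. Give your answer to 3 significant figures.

ṁ = 1100 kg/h = 1100/3600 = 0.3056 kg/s.
A = πD²/4 = π(0.0646)²/4 = 0.003278 m²; mean velocity V = ṁ/(ρA) = 0.3056/(994 · 0.003278) = 0.09379 m/s.
Reynolds number Re = ρVD/μ = 994 · 0.09379 · 0.0646 / 0.000675 = 8922.
Re > 4000 → turbulent; use the Moody-chart value f = 0.0464.
Total minor-loss coefficient ΣK = 1·0.5 + 4·1.5 = 6.5.
ΔP = [f·L/D + ΣK]·(ρV²/2) = [0.0464·211/0.0646 + 6.5]·(994·0.09379²/2) = [151.6 + 6.5]·4.372 = 691 Pa.
ΔP = 691 Pa = 0.691 kPa.

ΔP ≈ 0.691 kPa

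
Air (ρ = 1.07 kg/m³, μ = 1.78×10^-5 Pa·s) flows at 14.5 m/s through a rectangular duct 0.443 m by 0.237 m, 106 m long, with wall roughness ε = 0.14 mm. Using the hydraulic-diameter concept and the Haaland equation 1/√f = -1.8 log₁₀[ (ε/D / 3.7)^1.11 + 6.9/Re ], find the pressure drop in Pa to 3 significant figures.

ΔP ≈ 693 Pa

Hydraulic diameter D_h = 4A/P = 4·(0.443·0.237)/(2·(0.443+0.237)) = 0.42/1.36 = 0.3088 m.
Re = ρVD_h/μ = 1.07·14.5·0.3088/1.78e-05 = 2.692e+05.
ε/D_h = 0.00014/0.3088 = 0.000453; Haaland gives 1/√f = -1.8 log₁₀[4.55e-05+2.56e-05] = 7.466, so f = 0.01794.
ΔP = f(L/D_h)(ρV²/2) = 0.01794·106/0.3088·112.5 = 692.6 Pa.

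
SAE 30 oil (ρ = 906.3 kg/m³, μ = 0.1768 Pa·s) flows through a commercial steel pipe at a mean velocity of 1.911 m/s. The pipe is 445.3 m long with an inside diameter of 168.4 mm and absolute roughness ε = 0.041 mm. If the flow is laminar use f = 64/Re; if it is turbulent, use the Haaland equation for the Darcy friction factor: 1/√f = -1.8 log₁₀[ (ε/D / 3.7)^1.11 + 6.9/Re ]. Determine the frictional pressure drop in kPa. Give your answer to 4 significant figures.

Reynolds number Re = ρVD/μ = 906.3 · 1.911 · 0.1684 / 0.177 = 1650.
Re < 2300 → laminar flow, so f = 64/Re = 64/1650 = 0.0388 (the turbulent correlation is not needed).
Darcy-Weisbach: ΔP = f(L/D)(ρV²/2) = 0.0388·(445.3/0.1684)·(906.3·1.911²/2) = 0.0388·2644·1655 = 1.698e+05 Pa.
ΔP = 1.698e+05 Pa = 169.8 kPa.

ΔP ≈ 169.8 kPa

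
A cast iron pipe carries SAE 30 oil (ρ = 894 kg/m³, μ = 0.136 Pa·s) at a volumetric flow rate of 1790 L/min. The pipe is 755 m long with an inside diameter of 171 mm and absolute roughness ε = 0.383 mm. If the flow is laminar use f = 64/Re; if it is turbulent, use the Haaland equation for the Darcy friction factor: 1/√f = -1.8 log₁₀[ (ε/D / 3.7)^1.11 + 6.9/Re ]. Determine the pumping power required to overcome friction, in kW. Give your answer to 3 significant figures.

P ≈ 4.35 kW

Q = 1790 L/min = 1790/60000 = 0.02983 m³/s.
Cross-sectional area A = πD²/4 = π(0.171)²/4 = 0.02297 m²; mean velocity V = Q/A = 0.02983/0.02297 = 1.299 m/s.
Reynolds number Re = ρVD/μ = 894 · 1.299 · 0.171 / 0.136 = 1460.
Re < 2300 → laminar flow, so f = 64/Re = 64/1460 = 0.04383 (the turbulent correlation is not needed).
Darcy-Weisbach: ΔP = f(L/D)(ρV²/2) = 0.04383·(755/0.171)·(894·1.299²/2) = 0.04383·4415·754.3 = 1.46e+05 Pa.
Pumping power P = QΔP = 0.02983·1.46e+05 = 4355 W = 4.35 kW.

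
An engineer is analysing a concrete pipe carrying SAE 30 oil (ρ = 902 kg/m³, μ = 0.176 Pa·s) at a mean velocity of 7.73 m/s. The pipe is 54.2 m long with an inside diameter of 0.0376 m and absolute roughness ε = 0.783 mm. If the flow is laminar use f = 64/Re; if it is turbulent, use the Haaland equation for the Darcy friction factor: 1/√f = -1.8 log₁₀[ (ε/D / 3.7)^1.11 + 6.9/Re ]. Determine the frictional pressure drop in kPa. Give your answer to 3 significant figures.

Reynolds number Re = ρVD/μ = 902 · 7.73 · 0.0376 / 0.176 = 1490.
Re < 2300 → laminar flow, so f = 64/Re = 64/1490 = 0.04297 (the turbulent correlation is not needed).
Darcy-Weisbach: ΔP = f(L/D)(ρV²/2) = 0.04297·(54.2/0.0376)·(902·7.73²/2) = 0.04297·1441·2.695e+04 = 1.669e+06 Pa.
ΔP = 1.669e+06 Pa = 1670 kPa.

ΔP ≈ 1670 kPa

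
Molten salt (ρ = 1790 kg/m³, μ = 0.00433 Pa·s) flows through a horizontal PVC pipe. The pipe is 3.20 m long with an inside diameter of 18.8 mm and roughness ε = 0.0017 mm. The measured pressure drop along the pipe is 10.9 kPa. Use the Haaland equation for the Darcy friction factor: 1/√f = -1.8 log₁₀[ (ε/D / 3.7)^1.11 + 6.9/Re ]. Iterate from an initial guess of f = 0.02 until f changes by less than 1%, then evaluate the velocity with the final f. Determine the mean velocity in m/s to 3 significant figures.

Rearranging Darcy-Weisbach: V = √(2·ΔP·D/(f·L·ρ)). With ε/D = 1.7e-06/0.0188 = 9.04e-05, iterate starting from f = 0.02:
  f = 0.02 → V = √(2·1.09e+04·0.0188/(0.02·3.2·1790)) = 1.891 m/s; Re = ρVD/μ = 1.47e+04; f → 0.02798
  f = 0.02798 → V = 1.599 m/s; Re = 1.243e+04; f → 0.02923
  f = 0.02923 → V = 1.565 m/s; Re = 1.216e+04; f → 0.0294
Converged (Δf/f < 1%). With the final f = 0.0294: V = √(2·1.09e+04·0.0188/(0.0294·3.2·1790)) = 1.56 m/s.

V ≈ 1.56 m/s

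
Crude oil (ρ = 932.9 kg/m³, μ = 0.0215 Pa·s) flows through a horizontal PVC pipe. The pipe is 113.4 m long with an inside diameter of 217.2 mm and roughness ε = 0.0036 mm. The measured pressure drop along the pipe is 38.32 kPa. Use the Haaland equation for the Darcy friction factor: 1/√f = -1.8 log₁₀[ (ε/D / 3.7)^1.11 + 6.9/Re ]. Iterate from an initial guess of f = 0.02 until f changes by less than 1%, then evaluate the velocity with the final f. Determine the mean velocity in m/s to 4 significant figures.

Rearranging Darcy-Weisbach: V = √(2·ΔP·D/(f·L·ρ)). With ε/D = 3.6e-06/0.2172 = 1.66e-05, iterate starting from f = 0.02:
  f = 0.02 → V = √(2·3.832e+04·0.2172/(0.02·113.4·932.9)) = 2.805 m/s; Re = ρVD/μ = 2.643e+04; f → 0.02406
  f = 0.02406 → V = 2.557 m/s; Re = 2.41e+04; f → 0.02461
  f = 0.02461 → V = 2.529 m/s; Re = 2.383e+04; f → 0.02468
Converged (Δf/f < 1%). With the final f = 0.02468: V = √(2·3.832e+04·0.2172/(0.02468·113.4·932.9)) = 2.525 m/s.

V ≈ 2.525 m/s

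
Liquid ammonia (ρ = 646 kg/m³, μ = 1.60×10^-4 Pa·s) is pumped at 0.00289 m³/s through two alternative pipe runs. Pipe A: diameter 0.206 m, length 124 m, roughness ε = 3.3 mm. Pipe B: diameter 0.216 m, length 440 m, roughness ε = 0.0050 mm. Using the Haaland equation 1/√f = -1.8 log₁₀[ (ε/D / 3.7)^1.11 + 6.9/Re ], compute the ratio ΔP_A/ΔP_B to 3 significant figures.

Pipe A: V = Q/A = 0.00289/0.03333 = 0.08671 m/s; Re = 7.212e+04; ε/D = 0.016; Haaland → f = 0.04543; ΔP_A = f(L/D)(ρV²/2) = 66.42 Pa.
Pipe B: V = Q/A = 0.00289/0.03664 = 0.07887 m/s; Re = 6.878e+04; ε/D = 2.31e-05; Haaland → f = 0.01937; ΔP_B = f(L/D)(ρV²/2) = 79.29 Pa.
ΔP_A/ΔP_B = 66.42/79.29 = 0.838.

ΔP_A/ΔP_B ≈ 0.838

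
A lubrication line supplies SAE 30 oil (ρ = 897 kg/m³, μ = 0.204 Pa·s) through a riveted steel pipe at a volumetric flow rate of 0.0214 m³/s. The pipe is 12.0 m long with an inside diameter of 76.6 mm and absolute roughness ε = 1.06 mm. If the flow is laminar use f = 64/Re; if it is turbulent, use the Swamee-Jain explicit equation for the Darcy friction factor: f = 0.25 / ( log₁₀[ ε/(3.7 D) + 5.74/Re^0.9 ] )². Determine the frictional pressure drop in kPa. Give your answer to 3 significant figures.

ΔP ≈ 62.0 kPa

Cross-sectional area A = πD²/4 = π(0.0766)²/4 = 0.004608 m²; mean velocity V = Q/A = 0.0214/0.004608 = 4.644 m/s.
Reynolds number Re = ρVD/μ = 897 · 4.644 · 0.0766 / 0.204 = 1564.
Re < 2300 → laminar flow, so f = 64/Re = 64/1564 = 0.04092 (the turbulent correlation is not needed).
Darcy-Weisbach: ΔP = f(L/D)(ρV²/2) = 0.04092·(12/0.0766)·(897·4.644²/2) = 0.04092·156.7·9672 = 6.2e+04 Pa.
ΔP = 6.2e+04 Pa = 62.0 kPa.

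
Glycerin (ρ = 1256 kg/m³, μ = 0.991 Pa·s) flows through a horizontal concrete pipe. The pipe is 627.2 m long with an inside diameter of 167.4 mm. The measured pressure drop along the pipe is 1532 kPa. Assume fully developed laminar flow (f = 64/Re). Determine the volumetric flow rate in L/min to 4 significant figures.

Q ≈ 2850 L/min

For laminar flow, f = 64/Re with Re = ρVD/μ, so Darcy-Weisbach reduces to ΔP = 32μLV/D². Solving for V: V = ΔP·D²/(32μL) = 1.532e+06·(0.1674)²/(32·0.991·627.2) = 2.158 m/s.
Check: Re = ρVD/μ = 1256·2.158·0.1674/0.991 = 457.9 < 2300, so the laminar assumption holds.
Q = V·A = 2.158·(π/4·0.1674²) = 0.04751 m³/s = 2850 L/min.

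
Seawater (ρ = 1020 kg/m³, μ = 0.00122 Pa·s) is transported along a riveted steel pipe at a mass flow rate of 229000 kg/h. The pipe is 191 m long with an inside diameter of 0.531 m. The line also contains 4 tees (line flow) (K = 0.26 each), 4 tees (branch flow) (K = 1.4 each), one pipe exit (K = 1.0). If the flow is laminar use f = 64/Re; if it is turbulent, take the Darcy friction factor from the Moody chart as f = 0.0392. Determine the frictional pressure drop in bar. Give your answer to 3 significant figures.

ṁ = 229000 kg/h = 229000/3600 = 63.61 kg/s.
A = πD²/4 = π(0.531)²/4 = 0.2215 m²; mean velocity V = ṁ/(ρA) = 63.61/(1020 · 0.2215) = 0.2816 m/s.
Reynolds number Re = ρVD/μ = 1020 · 0.2816 · 0.531 / 0.00122 = 1.25e+05.
Re > 4000 → turbulent; use the Moody-chart value f = 0.0392.
Total minor-loss coefficient ΣK = 4·0.26 + 4·1.4 + 1·1 = 7.64.
ΔP = [f·L/D + ΣK]·(ρV²/2) = [0.0392·191/0.531 + 7.64]·(1020·0.2816²/2) = [14.1 + 7.64]·40.45 = 879.3 Pa.
ΔP = 879.3 Pa = 0.00879 bar.

ΔP ≈ 0.00879 bar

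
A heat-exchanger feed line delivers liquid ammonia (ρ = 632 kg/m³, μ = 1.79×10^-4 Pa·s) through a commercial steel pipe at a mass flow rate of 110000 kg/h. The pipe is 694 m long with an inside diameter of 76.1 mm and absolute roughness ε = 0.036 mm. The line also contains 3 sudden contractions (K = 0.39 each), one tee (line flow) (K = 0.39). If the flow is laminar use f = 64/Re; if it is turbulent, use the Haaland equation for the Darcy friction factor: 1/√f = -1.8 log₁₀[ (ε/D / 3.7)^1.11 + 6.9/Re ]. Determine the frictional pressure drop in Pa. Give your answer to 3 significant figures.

ṁ = 110000 kg/h = 110000/3600 = 30.56 kg/s.
A = πD²/4 = π(0.0761)²/4 = 0.004548 m²; mean velocity V = ṁ/(ρA) = 30.56/(632 · 0.004548) = 10.63 m/s.
Reynolds number Re = ρVD/μ = 632 · 10.63 · 0.0761 / 0.000179 = 2.856e+06.
Re > 4000 → turbulent. Relative roughness ε/D = 3.6e-05/0.0761 = 0.000473. Haaland: 1/√f = -1.8 log₁₀[(0.000473/3.7)^1.11 + 6.9/2.856e+06] = -1.8 log₁₀[4.77e-05 + 2.42e-06] = 7.74, so f = 0.01669.
Total minor-loss coefficient ΣK = 3·0.39 + 1·0.39 = 1.56.
ΔP = [f·L/D + ΣK]·(ρV²/2) = [0.01669·694/0.0761 + 1.56]·(632·10.63²/2) = [152.2 + 1.56]·3.57e+04 = 5.491e+06 Pa.

ΔP ≈ 5.49×10^6 Pa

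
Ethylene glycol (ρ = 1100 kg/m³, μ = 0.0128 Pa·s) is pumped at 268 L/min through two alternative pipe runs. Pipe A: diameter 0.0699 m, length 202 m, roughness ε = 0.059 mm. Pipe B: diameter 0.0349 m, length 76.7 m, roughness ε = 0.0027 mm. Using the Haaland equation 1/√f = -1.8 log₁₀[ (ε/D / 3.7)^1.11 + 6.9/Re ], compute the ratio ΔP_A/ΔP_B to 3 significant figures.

Pipe A: V = Q/A = 0.004467/0.003837 = 1.164 m/s; Re = 6992; ε/D = 0.000844; Haaland → f = 0.03505; ΔP_A = f(L/D)(ρV²/2) = 7.547e+04 Pa.
Pipe B: V = Q/A = 0.004467/0.0009566 = 4.669 m/s; Re = 1.4e+04; ε/D = 7.74e-05; Haaland → f = 0.02831; ΔP_B = f(L/D)(ρV²/2) = 7.461e+05 Pa.
ΔP_A/ΔP_B = 7.547e+04/7.461e+05 = 0.101.

ΔP_A/ΔP_B ≈ 0.101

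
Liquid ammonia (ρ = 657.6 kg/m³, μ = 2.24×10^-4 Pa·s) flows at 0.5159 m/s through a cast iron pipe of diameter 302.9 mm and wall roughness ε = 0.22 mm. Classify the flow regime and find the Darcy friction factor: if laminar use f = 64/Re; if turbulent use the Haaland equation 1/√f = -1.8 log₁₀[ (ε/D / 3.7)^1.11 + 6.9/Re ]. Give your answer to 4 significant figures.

Re = ρVD/μ = 657.6·0.5159·0.3029/0.000224 = 4.588e+05.
Re > 4000 → turbulent. ε/D = 0.00022/0.3029 = 0.000726; Haaland: 1/√f = -1.8 log₁₀[7.68e-05 + 1.5e-05] = 7.267, so f = 0.01894.

f ≈ 0.01894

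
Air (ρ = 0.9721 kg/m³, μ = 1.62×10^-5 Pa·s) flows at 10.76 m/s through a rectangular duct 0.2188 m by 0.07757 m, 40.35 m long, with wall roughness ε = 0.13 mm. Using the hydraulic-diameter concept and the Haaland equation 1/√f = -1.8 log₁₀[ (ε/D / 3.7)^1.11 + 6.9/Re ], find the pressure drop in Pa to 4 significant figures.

ΔP ≈ 457.0 Pa

Hydraulic diameter D_h = 4A/P = 4·(0.2188·0.07757)/(2·(0.2188+0.07757)) = 0.06789/0.5927 = 0.1145 m.
Re = ρVD_h/μ = 0.9721·10.76·0.1145/1.62e-05 = 7.395e+04.
ε/D_h = 0.00013/0.1145 = 0.00114; Haaland gives 1/√f = -1.8 log₁₀[0.000126+9.33e-05] = 6.586, so f = 0.02305.
ΔP = f(L/D_h)(ρV²/2) = 0.02305·40.35/0.1145·56.27 = 457 Pa.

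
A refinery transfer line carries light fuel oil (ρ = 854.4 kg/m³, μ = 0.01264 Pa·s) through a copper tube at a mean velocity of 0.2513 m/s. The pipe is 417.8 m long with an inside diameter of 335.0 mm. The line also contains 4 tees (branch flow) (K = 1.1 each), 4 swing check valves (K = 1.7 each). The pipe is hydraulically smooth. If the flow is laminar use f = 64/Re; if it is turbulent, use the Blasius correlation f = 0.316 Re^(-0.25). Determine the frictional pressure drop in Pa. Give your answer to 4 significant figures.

ΔP ≈ 1526 Pa

Reynolds number Re = ρVD/μ = 854.4 · 0.2513 · 0.335 / 0.0126 = 5691.
Re > 4000 → turbulent. Smooth-pipe (Blasius): f = 0.316 Re^(-0.25) = 0.316/(5691)^0.25 = 0.03638.
Total minor-loss coefficient ΣK = 4·1.1 + 4·1.7 = 11.2.
ΔP = [f·L/D + ΣK]·(ρV²/2) = [0.03638·417.8/0.335 + 11.2]·(854.4·0.2513²/2) = [45.38 + 11.2]·26.98 = 1526 Pa.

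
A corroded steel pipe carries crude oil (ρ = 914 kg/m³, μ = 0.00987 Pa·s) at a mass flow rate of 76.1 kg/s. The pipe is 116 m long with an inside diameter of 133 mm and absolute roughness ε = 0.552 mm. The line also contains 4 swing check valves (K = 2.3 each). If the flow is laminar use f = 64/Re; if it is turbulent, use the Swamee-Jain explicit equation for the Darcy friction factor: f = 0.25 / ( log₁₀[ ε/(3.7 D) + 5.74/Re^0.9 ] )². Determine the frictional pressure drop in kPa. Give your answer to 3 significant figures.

ΔP ≈ 587 kPa

A = πD²/4 = π(0.133)²/4 = 0.01389 m²; mean velocity V = ṁ/(ρA) = 76.1/(914 · 0.01389) = 5.993 m/s.
Reynolds number Re = ρVD/μ = 914 · 5.993 · 0.133 / 0.00987 = 7.381e+04.
Re > 4000 → turbulent. Relative roughness ε/D = 0.000552/0.133 = 0.00415. Swamee-Jain: f = 0.25/(log₁₀[0.00415/3.7 + 5.74/7.381e+04^0.9])² = 0.25/(log₁₀[0.00112 + 0.000239])² = 0.25/(-2.866)² = 0.03043.
Total minor-loss coefficient ΣK = 4·2.3 = 9.2.
ΔP = [f·L/D + ΣK]·(ρV²/2) = [0.03043·116/0.133 + 9.2]·(914·5.993²/2) = [26.54 + 9.2]·1.641e+04 = 5.866e+05 Pa.
ΔP = 5.866e+05 Pa = 587 kPa.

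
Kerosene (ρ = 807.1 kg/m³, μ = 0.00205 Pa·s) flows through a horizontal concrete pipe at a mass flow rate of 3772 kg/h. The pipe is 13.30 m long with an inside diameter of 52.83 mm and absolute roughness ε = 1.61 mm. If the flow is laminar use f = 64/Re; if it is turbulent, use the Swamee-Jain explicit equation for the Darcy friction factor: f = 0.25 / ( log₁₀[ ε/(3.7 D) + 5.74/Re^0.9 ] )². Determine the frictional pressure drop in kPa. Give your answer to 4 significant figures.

ṁ = 3772 kg/h = 3772/3600 = 1.048 kg/s.
A = πD²/4 = π(0.05283)²/4 = 0.002192 m²; mean velocity V = ṁ/(ρA) = 1.048/(807.1 · 0.002192) = 0.5922 m/s.
Reynolds number Re = ρVD/μ = 807.1 · 0.5922 · 0.05283 / 0.00205 = 1.232e+04.
Re > 4000 → turbulent. Relative roughness ε/D = 0.00161/0.05283 = 0.0305. Swamee-Jain: f = 0.25/(log₁₀[0.0305/3.7 + 5.74/1.232e+04^0.9])² = 0.25/(log₁₀[0.00824 + 0.0012])² = 0.25/(-2.025)² = 0.06094.
Darcy-Weisbach: ΔP = f(L/D)(ρV²/2) = 0.06094·(13.3/0.05283)·(807.1·0.5922²/2) = 0.06094·251.8·141.5 = 2172 Pa.
ΔP = 2172 Pa = 2.172 kPa.

ΔP ≈ 2.172 kPa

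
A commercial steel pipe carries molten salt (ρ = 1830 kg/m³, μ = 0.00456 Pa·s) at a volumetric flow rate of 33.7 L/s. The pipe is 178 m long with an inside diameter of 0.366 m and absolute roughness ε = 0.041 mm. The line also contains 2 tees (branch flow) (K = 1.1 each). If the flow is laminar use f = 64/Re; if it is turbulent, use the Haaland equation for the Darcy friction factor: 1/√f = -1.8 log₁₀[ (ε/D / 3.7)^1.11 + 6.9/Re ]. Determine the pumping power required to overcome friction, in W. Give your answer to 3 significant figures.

Q = 33.7 L/s = 33.7/1000 = 0.0337 m³/s.
Cross-sectional area A = πD²/4 = π(0.366)²/4 = 0.1052 m²; mean velocity V = Q/A = 0.0337/0.1052 = 0.3203 m/s.
Reynolds number Re = ρVD/μ = 1830 · 0.3203 · 0.366 / 0.00456 = 4.705e+04.
Re > 4000 → turbulent. Relative roughness ε/D = 4.1e-05/0.366 = 0.000112. Haaland: 1/√f = -1.8 log₁₀[(0.000112/3.7)^1.11 + 6.9/4.705e+04] = -1.8 log₁₀[9.64e-06 + 0.000147] = 6.851, so f = 0.02131.
Total minor-loss coefficient ΣK = 2·1.1 = 2.2.
ΔP = [f·L/D + ΣK]·(ρV²/2) = [0.02131·178/0.366 + 2.2]·(1830·0.3203²/2) = [10.36 + 2.2]·93.88 = 1179 Pa.
Pumping power P = QΔP = 0.0337·1179 = 39.74 W = 39.7 W.

P ≈ 39.7 W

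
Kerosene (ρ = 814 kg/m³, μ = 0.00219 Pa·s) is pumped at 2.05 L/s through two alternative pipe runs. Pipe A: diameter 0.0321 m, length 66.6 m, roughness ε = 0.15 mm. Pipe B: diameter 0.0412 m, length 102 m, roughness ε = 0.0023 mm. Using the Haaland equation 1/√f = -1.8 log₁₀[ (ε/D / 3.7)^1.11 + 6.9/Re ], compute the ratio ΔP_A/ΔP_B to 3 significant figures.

Pipe A: V = Q/A = 0.00205/0.0008093 = 2.533 m/s; Re = 3.022e+04; ε/D = 0.00467; Haaland → f = 0.03256; ΔP_A = f(L/D)(ρV²/2) = 1.764e+05 Pa.
Pipe B: V = Q/A = 0.00205/0.001333 = 1.538 m/s; Re = 2.355e+04; ε/D = 5.58e-05; Haaland → f = 0.02482; ΔP_B = f(L/D)(ρV²/2) = 5.913e+04 Pa.
ΔP_A/ΔP_B = 1.764e+05/5.913e+04 = 2.98.

ΔP_A/ΔP_B ≈ 2.98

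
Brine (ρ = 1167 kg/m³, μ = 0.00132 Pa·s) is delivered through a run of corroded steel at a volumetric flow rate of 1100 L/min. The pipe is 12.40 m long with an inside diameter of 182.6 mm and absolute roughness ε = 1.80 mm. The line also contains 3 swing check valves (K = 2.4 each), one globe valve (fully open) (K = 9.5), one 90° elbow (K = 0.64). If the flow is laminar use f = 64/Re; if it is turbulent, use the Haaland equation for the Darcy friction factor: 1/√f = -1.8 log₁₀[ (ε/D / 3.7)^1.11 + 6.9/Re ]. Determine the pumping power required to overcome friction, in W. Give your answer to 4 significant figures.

Q = 1100 L/min = 1100/60000 = 0.01833 m³/s.
Cross-sectional area A = πD²/4 = π(0.1826)²/4 = 0.02619 m²; mean velocity V = Q/A = 0.01833/0.02619 = 0.7001 m/s.
Reynolds number Re = ρVD/μ = 1167 · 0.7001 · 0.1826 / 0.00132 = 1.13e+05.
Re > 4000 → turbulent. Relative roughness ε/D = 0.0018/0.1826 = 0.00986. Haaland: 1/√f = -1.8 log₁₀[(0.00986/3.7)^1.11 + 6.9/1.13e+05] = -1.8 log₁₀[0.00139 + 6.11e-05] = 5.11, so f = 0.0383.
Total minor-loss coefficient ΣK = 3·2.4 + 1·9.5 + 1·0.64 = 17.3.
ΔP = [f·L/D + ΣK]·(ρV²/2) = [0.0383·12.4/0.1826 + 17.3]·(1167·0.7001²/2) = [2.601 + 17.3]·286 = 5703 Pa.
Pumping power P = QΔP = 0.01833·5703 = 104.55 W = 104.5 W.

P ≈ 104.5 W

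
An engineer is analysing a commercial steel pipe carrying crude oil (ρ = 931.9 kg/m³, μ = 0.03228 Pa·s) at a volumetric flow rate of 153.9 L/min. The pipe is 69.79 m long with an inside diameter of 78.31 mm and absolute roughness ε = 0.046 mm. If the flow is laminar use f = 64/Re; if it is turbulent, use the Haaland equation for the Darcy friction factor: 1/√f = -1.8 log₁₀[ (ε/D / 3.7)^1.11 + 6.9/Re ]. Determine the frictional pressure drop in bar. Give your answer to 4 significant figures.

Q = 153.9 L/min = 153.9/60000 = 0.002565 m³/s.
Cross-sectional area A = πD²/4 = π(0.07831)²/4 = 0.004816 m²; mean velocity V = Q/A = 0.002565/0.004816 = 0.5326 m/s.
Reynolds number Re = ρVD/μ = 931.9 · 0.5326 · 0.07831 / 0.0323 = 1204.
Re < 2300 → laminar flow, so f = 64/Re = 64/1204 = 0.05316 (the turbulent correlation is not needed).
Darcy-Weisbach: ΔP = f(L/D)(ρV²/2) = 0.05316·(69.79/0.07831)·(931.9·0.5326²/2) = 0.05316·891.2·132.1 = 6260 Pa.
ΔP = 6260 Pa = 0.06260 bar.

ΔP ≈ 0.06260 bar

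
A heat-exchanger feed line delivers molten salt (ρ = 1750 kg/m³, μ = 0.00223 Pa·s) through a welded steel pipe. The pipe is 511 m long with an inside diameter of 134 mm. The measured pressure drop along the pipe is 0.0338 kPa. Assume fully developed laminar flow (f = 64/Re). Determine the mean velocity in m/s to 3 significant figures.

For laminar flow, f = 64/Re with Re = ρVD/μ, so Darcy-Weisbach reduces to ΔP = 32μLV/D². Solving for V: V = ΔP·D²/(32μL) = 33.8·(0.134)²/(32·0.00223·511) = 0.01664 m/s.
Check: Re = ρVD/μ = 1750·0.01664·0.134/0.00223 = 1750 < 2300, so the laminar assumption holds.

V ≈ 0.0166 m/s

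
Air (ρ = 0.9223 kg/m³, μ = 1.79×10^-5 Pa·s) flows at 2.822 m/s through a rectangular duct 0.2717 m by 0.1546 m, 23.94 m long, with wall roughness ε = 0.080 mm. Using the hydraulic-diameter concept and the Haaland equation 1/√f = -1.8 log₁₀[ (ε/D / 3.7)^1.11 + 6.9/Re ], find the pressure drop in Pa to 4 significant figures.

ΔP ≈ 10.92 Pa

Hydraulic diameter D_h = 4A/P = 4·(0.2717·0.1546)/(2·(0.2717+0.1546)) = 0.168/0.8526 = 0.1971 m.
Re = ρVD_h/μ = 0.9223·2.822·0.1971/1.79e-05 = 2.865e+04.
ε/D_h = 8e-05/0.1971 = 0.000406; Haaland gives 1/√f = -1.8 log₁₀[4.02e-05+0.000241] = 6.392, so f = 0.02447.
ΔP = f(L/D_h)(ρV²/2) = 0.02447·23.94/0.1971·3.672 = 10.92 Pa.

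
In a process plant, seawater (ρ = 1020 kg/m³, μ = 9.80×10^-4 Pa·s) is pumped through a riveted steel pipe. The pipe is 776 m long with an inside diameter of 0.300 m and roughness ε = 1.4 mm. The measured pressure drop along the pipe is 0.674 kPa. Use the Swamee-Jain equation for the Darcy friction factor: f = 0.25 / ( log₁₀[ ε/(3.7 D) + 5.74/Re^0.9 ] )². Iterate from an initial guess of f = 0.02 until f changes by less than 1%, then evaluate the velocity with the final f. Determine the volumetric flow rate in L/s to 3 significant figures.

Rearranging Darcy-Weisbach: V = √(2·ΔP·D/(f·L·ρ)). With ε/D = 0.0014/0.3 = 0.00467, iterate starting from f = 0.02:
  f = 0.02 → V = √(2·674·0.3/(0.02·776·1020)) = 0.1598 m/s; Re = ρVD/μ = 4.991e+04; f → 0.03199
  f = 0.03199 → V = 0.1264 m/s; Re = 3.946e+04; f → 0.03247
  f = 0.03247 → V = 0.1254 m/s; Re = 3.917e+04; f → 0.03249
Converged (Δf/f < 1%). With the final f = 0.03249: V = √(2·674·0.3/(0.03249·776·1020)) = 0.1254 m/s.
Q = V·A = 0.1254·(π/4·0.3²) = 0.008864 m³/s = 8.86 L/s.

Q ≈ 8.86 L/s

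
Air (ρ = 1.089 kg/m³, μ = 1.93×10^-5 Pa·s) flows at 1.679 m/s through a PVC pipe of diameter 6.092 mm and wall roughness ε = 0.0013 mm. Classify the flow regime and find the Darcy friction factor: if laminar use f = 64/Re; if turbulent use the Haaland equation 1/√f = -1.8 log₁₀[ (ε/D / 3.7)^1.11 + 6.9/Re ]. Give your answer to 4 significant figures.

Re = ρVD/μ = 1.089·1.679·0.006092/1.93e-05 = 577.1.
Re < 2300 → laminar, so f = 64/Re = 0.1109 (roughness is irrelevant in laminar flow).

f ≈ 0.1109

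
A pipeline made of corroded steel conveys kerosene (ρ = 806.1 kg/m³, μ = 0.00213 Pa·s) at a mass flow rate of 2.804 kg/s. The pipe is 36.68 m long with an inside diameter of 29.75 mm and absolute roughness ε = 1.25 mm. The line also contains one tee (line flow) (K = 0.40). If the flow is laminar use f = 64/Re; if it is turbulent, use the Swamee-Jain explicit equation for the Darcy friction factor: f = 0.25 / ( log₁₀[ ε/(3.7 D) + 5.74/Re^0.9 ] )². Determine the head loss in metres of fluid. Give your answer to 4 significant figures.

h_f ≈ 105.8 m

A = πD²/4 = π(0.02975)²/4 = 0.0006951 m²; mean velocity V = ṁ/(ρA) = 2.804/(806.1 · 0.0006951) = 5.004 m/s.
Reynolds number Re = ρVD/μ = 806.1 · 5.004 · 0.02975 / 0.00213 = 5.634e+04.
Re > 4000 → turbulent. Relative roughness ε/D = 0.00125/0.02975 = 0.042. Swamee-Jain: f = 0.25/(log₁₀[0.042/3.7 + 5.74/5.634e+04^0.9])² = 0.25/(log₁₀[0.0114 + 0.000304])² = 0.25/(-1.933)² = 0.06689.
Total minor-loss coefficient ΣK = 1·0.4 = 0.4.
ΔP = [f·L/D + ΣK]·(ρV²/2) = [0.06689·36.68/0.02975 + 0.4]·(806.1·5.004²/2) = [82.47 + 0.4]·1.009e+04 = 8.364e+05 Pa.
Head loss h_f = ΔP/(ρg) = 8.364e+05/(806.1·9.81) = 105.8 m.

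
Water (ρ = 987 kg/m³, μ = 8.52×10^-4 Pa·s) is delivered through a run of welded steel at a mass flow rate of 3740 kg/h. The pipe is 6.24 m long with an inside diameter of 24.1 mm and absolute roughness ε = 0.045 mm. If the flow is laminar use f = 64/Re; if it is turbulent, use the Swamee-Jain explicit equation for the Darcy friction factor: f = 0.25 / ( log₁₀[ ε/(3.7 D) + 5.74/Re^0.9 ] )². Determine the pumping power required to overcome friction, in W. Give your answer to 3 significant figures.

ṁ = 3740 kg/h = 3740/3600 = 1.039 kg/s.
A = πD²/4 = π(0.0241)²/4 = 0.0004562 m²; mean velocity V = ṁ/(ρA) = 1.039/(987 · 0.0004562) = 2.307 m/s.
Reynolds number Re = ρVD/μ = 987 · 2.307 · 0.0241 / 0.000852 = 6.442e+04.
Re > 4000 → turbulent. Relative roughness ε/D = 4.5e-05/0.0241 = 0.00187. Swamee-Jain: f = 0.25/(log₁₀[0.00187/3.7 + 5.74/6.442e+04^0.9])² = 0.25/(log₁₀[0.000505 + 0.00027])² = 0.25/(-3.111)² = 0.02583.
Darcy-Weisbach: ΔP = f(L/D)(ρV²/2) = 0.02583·(6.24/0.0241)·(987·2.307²/2) = 0.02583·258.9·2628 = 1.757e+04 Pa.
Q = ṁ/ρ = 1.039/987 = 0.001053 m³/s.
Pumping power P = QΔP = 0.001053·1.757e+04 = 18.50 W = 18.5 W.

P ≈ 18.5 W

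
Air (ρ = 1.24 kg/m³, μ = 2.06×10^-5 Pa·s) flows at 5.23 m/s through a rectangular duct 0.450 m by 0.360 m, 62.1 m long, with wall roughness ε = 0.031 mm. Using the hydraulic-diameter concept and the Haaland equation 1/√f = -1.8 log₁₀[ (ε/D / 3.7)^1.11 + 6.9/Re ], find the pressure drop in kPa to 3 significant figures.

Hydraulic diameter D_h = 4A/P = 4·(0.45·0.36)/(2·(0.45+0.36)) = 0.648/1.62 = 0.4 m.
Re = ρVD_h/μ = 1.24·5.23·0.4/2.06e-05 = 1.259e+05.
ε/D_h = 3.1e-05/0.4 = 7.75e-05; Haaland gives 1/√f = -1.8 log₁₀[6.4e-06+5.48e-05] = 7.584, so f = 0.01739.
ΔP = f(L/D_h)(ρV²/2) = 0.01739·62.1/0.4·16.96 = 45.78 Pa.
ΔP = 0.0458 kPa.

ΔP ≈ 0.0458 kPa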